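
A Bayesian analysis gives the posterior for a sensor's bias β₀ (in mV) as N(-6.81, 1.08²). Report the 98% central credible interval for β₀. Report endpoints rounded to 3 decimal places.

The posterior is symmetric, so the 98% equal-tailed interval is β₀ = -6.81 ± z·1.08 with z = 2.326.
Half-width: 2.326 × 1.08 = 2.512.
-6.81 − 2.512 = -9.322; -6.81 + 2.512 = -4.298.

[-9.322, -4.298]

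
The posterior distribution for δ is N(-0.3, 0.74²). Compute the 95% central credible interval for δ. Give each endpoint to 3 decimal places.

[-1.750, 1.150]

The posterior is symmetric, so the 95% equal-tailed interval is δ = -0.3 ± z·0.74 with z = 1.960.
Half-width: 1.960 × 0.74 = 1.450.
-0.3 − 1.450 = -1.750; -0.3 + 1.450 = 1.150.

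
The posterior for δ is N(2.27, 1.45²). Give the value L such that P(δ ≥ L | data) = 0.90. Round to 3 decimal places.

Need L with P(δ ≥ L) = 0.90: L = 2.27 − z_{0.1}·1.45.
z = 1.282; L = 2.27 − 1.282 × 1.45 = 0.412.

0.412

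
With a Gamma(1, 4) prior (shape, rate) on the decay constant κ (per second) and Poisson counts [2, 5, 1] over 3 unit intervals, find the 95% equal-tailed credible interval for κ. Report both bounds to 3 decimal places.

[0.588, 2.252]

Posterior: Gamma(1+8, 4+3) = Gamma(9, 7) (shape, rate).
Equal-tailed 95% interval: Gamma(9, 7) quantiles at 0.025 and 0.975.
Posterior mean ≈ 1.286, SD ≈ 0.429; a Normal approximation gives roughly [0.446, 2.126].
Exact: lower = 0.588; upper = 2.252.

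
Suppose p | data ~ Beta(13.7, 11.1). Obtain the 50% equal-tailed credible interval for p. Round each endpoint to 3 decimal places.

[0.485, 0.621]

Posterior: Beta(13.7, 11.1).
Equal-tailed 50% interval: the 0.25 and 0.75 quantiles of Beta(13.7, 11.1).
Posterior mean ≈ 0.552, SD ≈ 0.098; a Normal approximation gives roughly [0.486, 0.618].
Exact: F⁻¹(0.25) = 0.485; F⁻¹(0.75) = 0.621.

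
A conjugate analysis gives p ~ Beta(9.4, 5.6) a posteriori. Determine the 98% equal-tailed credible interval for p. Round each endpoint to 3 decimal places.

[0.333, 0.872]

Posterior: Beta(9.4, 5.6).
Equal-tailed 98% interval: the 0.01 and 0.99 quantiles of Beta(9.4, 5.6).
Posterior mean ≈ 0.627, SD ≈ 0.121; a Normal approximation gives roughly [0.345, 0.908].
Exact: F⁻¹(0.01) = 0.333; F⁻¹(0.99) = 0.872.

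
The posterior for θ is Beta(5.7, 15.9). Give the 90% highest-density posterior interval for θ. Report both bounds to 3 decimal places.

The posterior is unimodal and skewed, so the HPD interval has equal density at both endpoints and is the shortest 90% interval.
Solving f(0.112) = f(0.411) with F(0.411) − F(0.112) = 0.90 gives [0.112, 0.411].
For comparison, the equal-tailed interval is [0.125, 0.428]; the HPD is narrower and shifted toward the mode.

[0.112, 0.411]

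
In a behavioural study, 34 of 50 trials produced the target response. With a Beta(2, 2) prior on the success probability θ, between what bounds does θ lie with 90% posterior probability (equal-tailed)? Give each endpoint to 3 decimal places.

[0.559, 0.768]

Posterior: Beta(2+34, 2+16) = Beta(36, 18).
Equal-tailed 90% interval: the 0.05 and 0.95 quantiles of Beta(36, 18).
Posterior mean ≈ 0.667, SD ≈ 0.064; a Normal approximation gives roughly [0.562, 0.771].
Exact: F⁻¹(0.05) = 0.559; F⁻¹(0.95) = 0.768.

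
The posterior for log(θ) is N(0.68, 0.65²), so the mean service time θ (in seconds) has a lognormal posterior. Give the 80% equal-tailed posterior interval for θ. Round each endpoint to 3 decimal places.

[0.858, 4.540]

On the log scale the 80% interval is 0.68 ± 1.282 × 0.65 = [-0.1530, 1.5130].
Exponentiate: [e^-0.1530, e^1.5130] = [0.858, 4.540].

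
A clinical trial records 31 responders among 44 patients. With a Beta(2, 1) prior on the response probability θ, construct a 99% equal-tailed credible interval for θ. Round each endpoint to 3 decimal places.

[0.520, 0.853]

Posterior: Beta(2+31, 1+13) = Beta(33, 14).
Equal-tailed 99% interval: the 0.005 and 0.995 quantiles of Beta(33, 14).
Posterior mean ≈ 0.702, SD ≈ 0.066; a Normal approximation gives roughly [0.532, 0.872].
Exact: F⁻¹(0.005) = 0.520; F⁻¹(0.995) = 0.853.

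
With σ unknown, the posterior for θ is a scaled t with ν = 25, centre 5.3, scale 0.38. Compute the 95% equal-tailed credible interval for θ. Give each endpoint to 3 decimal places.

The t_25 distribution is symmetric; the 95% interval is 5.3 ± t·0.38 with t_{0.975,25} = 2.060.
Half-width: 2.060 × 0.38 = 0.783.
5.3 − 0.783 = 4.517; 5.3 + 0.783 = 6.083.

[4.517, 6.083]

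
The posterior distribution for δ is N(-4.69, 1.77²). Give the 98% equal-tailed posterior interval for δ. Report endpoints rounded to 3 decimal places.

The posterior is symmetric, so the 98% equal-tailed interval is δ = -4.69 ± z·1.77 with z = 2.326.
Half-width: 2.326 × 1.77 = 4.118.
-4.69 − 4.118 = -8.808; -4.69 + 4.118 = -0.572.

[-8.808, -0.572]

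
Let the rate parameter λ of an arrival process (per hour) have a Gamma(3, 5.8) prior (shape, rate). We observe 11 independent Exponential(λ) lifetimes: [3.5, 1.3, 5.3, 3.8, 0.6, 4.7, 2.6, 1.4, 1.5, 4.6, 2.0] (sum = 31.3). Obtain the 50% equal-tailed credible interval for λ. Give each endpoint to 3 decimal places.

[0.305, 0.440]

Posterior: Gamma(3+11, 5.8+31.3) = Gamma(14, 37.1) (shape, rate).
Equal-tailed 50% interval: Gamma(14, 37.1) quantiles at 0.25 and 0.75.
Posterior mean ≈ 0.377, SD ≈ 0.101; a Normal approximation gives roughly [0.309, 0.445].
Exact: lower = 0.305; upper = 0.440.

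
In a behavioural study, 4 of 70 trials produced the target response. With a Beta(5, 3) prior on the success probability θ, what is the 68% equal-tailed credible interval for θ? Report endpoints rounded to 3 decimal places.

[0.080, 0.151]

Posterior: Beta(5+4, 3+66) = Beta(9, 69).
Equal-tailed 68% interval: the 0.16 and 0.84 quantiles of Beta(9, 69).
Posterior mean ≈ 0.115, SD ≈ 0.036; a Normal approximation gives roughly [0.080, 0.151].
Exact: F⁻¹(0.16) = 0.080; F⁻¹(0.84) = 0.151.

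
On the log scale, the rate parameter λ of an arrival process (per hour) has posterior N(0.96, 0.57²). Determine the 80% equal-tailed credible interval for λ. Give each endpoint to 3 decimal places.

[1.258, 5.422]

On the log scale the 80% interval is 0.96 ± 1.282 × 0.57 = [0.2295, 1.6905].
Exponentiate: [e^0.2295, e^1.6905] = [1.258, 5.422].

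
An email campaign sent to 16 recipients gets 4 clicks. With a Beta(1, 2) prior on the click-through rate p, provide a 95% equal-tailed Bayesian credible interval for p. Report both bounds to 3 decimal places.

[0.097, 0.476]

Posterior: Beta(1+4, 2+12) = Beta(5, 14).
Equal-tailed 95% interval: the 0.025 and 0.975 quantiles of Beta(5, 14).
Posterior mean ≈ 0.263, SD ≈ 0.098; a Normal approximation gives roughly [0.070, 0.456].
Exact: F⁻¹(0.025) = 0.097; F⁻¹(0.975) = 0.476.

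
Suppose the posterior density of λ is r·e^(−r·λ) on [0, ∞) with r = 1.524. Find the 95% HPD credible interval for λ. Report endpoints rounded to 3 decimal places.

[0.000, 1.966]

The exponential density is strictly decreasing on [0, ∞), so the HPD interval is anchored at 0: [0, q] with P(λ ≤ q) = 0.95.
q = −ln(1 − 0.95) / 1.524 = 2.9957 / 1.524 = 1.966.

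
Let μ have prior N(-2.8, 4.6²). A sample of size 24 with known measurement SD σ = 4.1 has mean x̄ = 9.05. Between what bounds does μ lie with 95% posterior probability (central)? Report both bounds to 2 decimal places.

[7.06, 10.28]

Posterior precision = 1/4.6² + 24/4.1² = 0.0473 + 1.4277 = 1.4750, so posterior SD = 0.8234.
Posterior mean = (-2.8/4.6² + 24·9.05/4.1²) / 1.4750 = 8.6703.
Interval: 8.6703 ± 1.960 × 0.8234 → [7.06, 10.28].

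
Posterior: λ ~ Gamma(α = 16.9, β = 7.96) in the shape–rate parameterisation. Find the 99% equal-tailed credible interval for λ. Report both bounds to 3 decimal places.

Posterior: Gamma(shape 16.9, rate 7.96).
Equal-tailed 99% interval: Gamma(16.9, 7.96) quantiles at 0.005 and 0.995.
Posterior mean ≈ 2.123, SD ≈ 0.516; a Normal approximation gives roughly [0.793, 3.453].
Exact: lower = 1.028; upper = 3.687.

[1.028, 3.687]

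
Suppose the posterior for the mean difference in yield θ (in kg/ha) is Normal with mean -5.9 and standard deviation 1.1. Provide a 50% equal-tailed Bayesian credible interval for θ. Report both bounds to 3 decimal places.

[-6.642, -5.158]

The posterior is symmetric, so the 50% equal-tailed interval is θ = -5.9 ± z·1.1 with z = 0.674.
Half-width: 0.674 × 1.1 = 0.742.
-5.9 − 0.742 = -6.642; -5.9 + 0.742 = -5.158.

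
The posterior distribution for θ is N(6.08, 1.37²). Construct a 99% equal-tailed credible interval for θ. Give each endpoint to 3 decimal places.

[2.551, 9.609]

The posterior is symmetric, so the 99% equal-tailed interval is θ = 6.08 ± z·1.37 with z = 2.576.
Half-width: 2.576 × 1.37 = 3.529.
6.08 − 3.529 = 2.551; 6.08 + 3.529 = 9.609.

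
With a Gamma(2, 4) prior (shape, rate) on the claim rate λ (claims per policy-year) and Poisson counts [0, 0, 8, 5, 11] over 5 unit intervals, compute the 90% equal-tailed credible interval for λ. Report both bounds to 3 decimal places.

[2.024, 3.880]

Posterior: Gamma(2+24, 4+5) = Gamma(26, 9) (shape, rate).
Equal-tailed 90% interval: Gamma(26, 9) quantiles at 0.05 and 0.95.
Posterior mean ≈ 2.889, SD ≈ 0.567; a Normal approximation gives roughly [1.957, 3.821].
Exact: lower = 2.024; upper = 3.880.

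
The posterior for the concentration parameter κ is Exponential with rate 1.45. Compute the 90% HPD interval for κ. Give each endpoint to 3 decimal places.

[0.000, 1.588]

The exponential density is strictly decreasing on [0, ∞), so the HPD interval is anchored at 0: [0, q] with P(κ ≤ q) = 0.90.
q = −ln(1 − 0.90) / 1.45 = 2.3026 / 1.45 = 1.588.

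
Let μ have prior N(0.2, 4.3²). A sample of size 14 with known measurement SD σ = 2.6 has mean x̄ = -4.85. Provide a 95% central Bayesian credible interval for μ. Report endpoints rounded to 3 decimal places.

Posterior precision = 1/4.3² + 14/2.6² = 0.0541 + 2.0710 = 2.1251, so posterior SD = 0.6860.
Posterior mean = (0.2/4.3² + 14·-4.85/2.6²) / 2.1251 = -4.7215.
Interval: -4.7215 ± 1.960 × 0.6860 → [-6.066, -3.377].

[-6.066, -3.377]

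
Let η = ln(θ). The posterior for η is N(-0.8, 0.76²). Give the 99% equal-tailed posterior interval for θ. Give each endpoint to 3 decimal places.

On the log scale the 99% interval is -0.8 ± 2.576 × 0.76 = [-2.7576, 1.1576].
Exponentiate: [e^-2.7576, e^1.1576] = [0.063, 3.182].

[0.063, 3.182]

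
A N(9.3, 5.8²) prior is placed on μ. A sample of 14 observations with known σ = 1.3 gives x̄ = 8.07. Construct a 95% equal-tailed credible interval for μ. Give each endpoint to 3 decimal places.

[7.395, 8.754]

Posterior precision = 1/5.8² + 14/1.3² = 0.0297 + 8.2840 = 8.3138, so posterior SD = 0.3468.
Posterior mean = (9.3/5.8² + 14·8.07/1.3²) / 8.3138 = 8.0744.
Interval: 8.0744 ± 1.960 × 0.3468 → [7.395, 8.754].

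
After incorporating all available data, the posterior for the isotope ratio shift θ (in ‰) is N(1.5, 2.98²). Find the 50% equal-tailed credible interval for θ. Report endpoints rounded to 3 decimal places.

The posterior is symmetric, so the 50% equal-tailed interval is θ = 1.5 ± z·2.98 with z = 0.674.
Half-width: 0.674 × 2.98 = 2.010.
1.5 − 2.010 = -0.510; 1.5 + 2.010 = 3.510.

[-0.510, 3.510]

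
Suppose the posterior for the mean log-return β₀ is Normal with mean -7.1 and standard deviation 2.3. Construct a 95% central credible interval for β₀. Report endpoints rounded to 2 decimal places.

[-11.61, -2.59]

The posterior is symmetric, so the 95% equal-tailed interval is β₀ = -7.1 ± z·2.3 with z = 1.960.
Half-width: 1.960 × 2.3 = 4.51.
-7.1 − 4.51 = -11.61; -7.1 + 4.51 = -2.59.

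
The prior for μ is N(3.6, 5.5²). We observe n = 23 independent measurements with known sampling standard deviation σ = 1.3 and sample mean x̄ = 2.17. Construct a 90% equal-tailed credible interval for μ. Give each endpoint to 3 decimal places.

Posterior precision = 1/5.5² + 23/1.3² = 0.0331 + 13.6095 = 13.6425, so posterior SD = 0.2707.
Posterior mean = (3.6/5.5² + 23·2.17/1.3²) / 13.6425 = 2.1735.
Interval: 2.1735 ± 1.645 × 0.2707 → [1.728, 2.619].

[1.728, 2.619]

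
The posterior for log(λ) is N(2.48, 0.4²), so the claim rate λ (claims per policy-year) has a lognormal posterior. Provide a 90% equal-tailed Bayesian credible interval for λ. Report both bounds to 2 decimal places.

[6.18, 23.06]

On the log scale the 90% interval is 2.48 ± 1.645 × 0.4 = [1.8221, 3.1379].
Exponentiate: [e^1.8221, e^3.1379] = [6.18, 23.06].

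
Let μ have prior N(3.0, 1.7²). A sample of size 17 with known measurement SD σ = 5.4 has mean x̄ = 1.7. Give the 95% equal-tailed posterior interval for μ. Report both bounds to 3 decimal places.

Posterior precision = 1/1.7² + 17/5.4² = 0.3460 + 0.5830 = 0.9290, so posterior SD = 1.0375.
Posterior mean = (3.0/1.7² + 17·1.7/5.4²) / 0.9290 = 2.1842.
Interval: 2.1842 ± 1.960 × 1.0375 → [0.151, 4.218].

[0.151, 4.218]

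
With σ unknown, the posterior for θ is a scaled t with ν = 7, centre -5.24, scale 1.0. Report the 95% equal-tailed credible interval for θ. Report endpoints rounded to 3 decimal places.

[-7.605, -2.875]

The t_7 distribution is symmetric; the 95% interval is -5.24 ± t·1.0 with t_{0.975,7} = 2.365.
Half-width: 2.365 × 1.0 = 2.365.
-5.24 − 2.365 = -7.605; -5.24 + 2.365 = -2.875.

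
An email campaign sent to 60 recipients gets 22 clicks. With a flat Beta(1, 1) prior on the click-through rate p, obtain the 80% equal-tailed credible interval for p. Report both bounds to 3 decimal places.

Posterior: Beta(1+22, 1+38) = Beta(23, 39).
Equal-tailed 80% interval: the 0.1 and 0.9 quantiles of Beta(23, 39).
Posterior mean ≈ 0.371, SD ≈ 0.061; a Normal approximation gives roughly [0.293, 0.449].
Exact: F⁻¹(0.1) = 0.294; F⁻¹(0.9) = 0.450.

[0.294, 0.450]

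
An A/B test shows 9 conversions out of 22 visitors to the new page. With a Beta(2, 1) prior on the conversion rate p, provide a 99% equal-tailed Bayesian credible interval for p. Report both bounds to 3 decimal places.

[0.207, 0.690]

Posterior: Beta(2+9, 1+13) = Beta(11, 14).
Equal-tailed 99% interval: the 0.005 and 0.995 quantiles of Beta(11, 14).
Posterior mean ≈ 0.440, SD ≈ 0.097; a Normal approximation gives roughly [0.189, 0.691].
Exact: F⁻¹(0.005) = 0.207; F⁻¹(0.995) = 0.690.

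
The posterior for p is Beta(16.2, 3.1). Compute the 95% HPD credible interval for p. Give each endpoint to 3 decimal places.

[0.680, 0.977]

The posterior is unimodal and skewed, so the HPD interval has equal density at both endpoints and is the shortest 95% interval.
Solving f(0.680) = f(0.977) with F(0.977) − F(0.680) = 0.95 gives [0.680, 0.977].
For comparison, the equal-tailed interval is [0.651, 0.962]; the HPD is narrower and shifted toward the mode.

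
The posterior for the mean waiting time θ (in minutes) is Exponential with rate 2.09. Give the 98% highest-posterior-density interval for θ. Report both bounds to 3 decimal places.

The exponential density is strictly decreasing on [0, ∞), so the HPD interval is anchored at 0: [0, q] with P(θ ≤ q) = 0.98.
q = −ln(1 − 0.98) / 2.09 = 3.9120 / 2.09 = 1.872.

[0.000, 1.872]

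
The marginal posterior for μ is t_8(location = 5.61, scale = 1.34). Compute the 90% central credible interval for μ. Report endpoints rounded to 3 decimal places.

[3.118, 8.102]

The t_8 distribution is symmetric; the 90% interval is 5.61 ± t·1.34 with t_{0.95,8} = 1.860.
Half-width: 1.860 × 1.34 = 2.492.
5.61 − 2.492 = 3.118; 5.61 + 2.492 = 8.102.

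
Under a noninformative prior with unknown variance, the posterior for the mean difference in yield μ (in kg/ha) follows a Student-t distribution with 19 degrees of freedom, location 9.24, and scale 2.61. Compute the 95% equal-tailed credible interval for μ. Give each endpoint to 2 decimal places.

The t_19 distribution is symmetric; the 95% interval is 9.24 ± t·2.61 with t_{0.975,19} = 2.093.
Half-width: 2.093 × 2.61 = 5.46.
9.24 − 5.46 = 3.78; 9.24 + 5.46 = 14.70.

[3.78, 14.70]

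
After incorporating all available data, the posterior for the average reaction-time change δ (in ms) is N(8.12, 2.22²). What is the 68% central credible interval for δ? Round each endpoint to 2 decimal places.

[5.91, 10.33]

The posterior is symmetric, so the 68% equal-tailed interval is δ = 8.12 ± z·2.22 with z = 0.994.
Half-width: 0.994 × 2.22 = 2.21.
8.12 − 2.21 = 5.91; 8.12 + 2.21 = 10.33.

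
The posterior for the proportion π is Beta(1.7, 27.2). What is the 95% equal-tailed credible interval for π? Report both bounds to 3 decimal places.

[0.006, 0.167]

Posterior: Beta(1.7, 27.2).
Equal-tailed 95% interval: the 0.025 and 0.975 quantiles of Beta(1.7, 27.2).
Posterior mean ≈ 0.059, SD ≈ 0.043; a Normal approximation gives roughly [-0.026, 0.143].
Exact: F⁻¹(0.025) = 0.006; F⁻¹(0.975) = 0.167.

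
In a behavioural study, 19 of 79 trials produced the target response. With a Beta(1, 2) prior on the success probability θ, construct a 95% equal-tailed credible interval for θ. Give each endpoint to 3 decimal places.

[0.158, 0.342]

Posterior: Beta(1+19, 2+60) = Beta(20, 62).
Equal-tailed 95% interval: the 0.025 and 0.975 quantiles of Beta(20, 62).
Posterior mean ≈ 0.244, SD ≈ 0.047; a Normal approximation gives roughly [0.152, 0.336].
Exact: F⁻¹(0.025) = 0.158; F⁻¹(0.975) = 0.342.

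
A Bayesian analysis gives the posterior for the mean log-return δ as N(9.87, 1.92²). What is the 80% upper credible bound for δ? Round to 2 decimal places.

11.49

Need U with P(δ ≤ U) = 0.80: U = 9.87 + z_{0.2}·1.92.
z = 0.842; U = 9.87 + 0.842 × 1.92 = 11.49.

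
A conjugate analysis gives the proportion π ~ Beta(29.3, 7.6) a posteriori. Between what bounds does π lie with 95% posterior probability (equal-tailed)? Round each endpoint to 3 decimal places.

[0.652, 0.906]

Posterior: Beta(29.3, 7.6).
Equal-tailed 95% interval: the 0.025 and 0.975 quantiles of Beta(29.3, 7.6).
Posterior mean ≈ 0.794, SD ≈ 0.066; a Normal approximation gives roughly [0.665, 0.923].
Exact: F⁻¹(0.025) = 0.652; F⁻¹(0.975) = 0.906.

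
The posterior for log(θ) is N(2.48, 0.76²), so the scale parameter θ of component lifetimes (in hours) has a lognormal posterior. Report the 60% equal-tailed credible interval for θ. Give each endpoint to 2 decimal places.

[6.30, 22.64]

On the log scale the 60% interval is 2.48 ± 0.842 × 0.76 = [1.8404, 3.1196].
Exponentiate: [e^1.8404, e^3.1196] = [6.30, 22.64].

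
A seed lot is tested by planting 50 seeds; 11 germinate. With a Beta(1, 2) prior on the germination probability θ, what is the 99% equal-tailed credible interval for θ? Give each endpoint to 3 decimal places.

Posterior: Beta(1+11, 2+39) = Beta(12, 41).
Equal-tailed 99% interval: the 0.005 and 0.995 quantiles of Beta(12, 41).
Posterior mean ≈ 0.226, SD ≈ 0.057; a Normal approximation gives roughly [0.080, 0.373].
Exact: F⁻¹(0.005) = 0.101; F⁻¹(0.995) = 0.390.

[0.101, 0.390]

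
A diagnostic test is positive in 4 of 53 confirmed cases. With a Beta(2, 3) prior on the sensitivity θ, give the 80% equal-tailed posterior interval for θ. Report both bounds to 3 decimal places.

[0.056, 0.157]

Posterior: Beta(2+4, 3+49) = Beta(6, 52).
Equal-tailed 80% interval: the 0.1 and 0.9 quantiles of Beta(6, 52).
Posterior mean ≈ 0.103, SD ≈ 0.040; a Normal approximation gives roughly [0.053, 0.154].
Exact: F⁻¹(0.1) = 0.056; F⁻¹(0.9) = 0.157.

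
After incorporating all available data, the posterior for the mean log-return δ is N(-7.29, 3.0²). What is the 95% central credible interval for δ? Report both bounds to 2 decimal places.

[-13.17, -1.41]

The posterior is symmetric, so the 95% equal-tailed interval is δ = -7.29 ± z·3.0 with z = 1.960.
Half-width: 1.960 × 3.0 = 5.88.
-7.29 − 5.88 = -13.17; -7.29 + 5.88 = -1.41.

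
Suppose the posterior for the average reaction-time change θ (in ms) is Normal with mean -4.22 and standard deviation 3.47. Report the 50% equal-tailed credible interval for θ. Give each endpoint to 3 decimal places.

[-6.560, -1.880]

The posterior is symmetric, so the 50% equal-tailed interval is θ = -4.22 ± z·3.47 with z = 0.674.
Half-width: 0.674 × 3.47 = 2.340.
-4.22 − 2.340 = -6.560; -4.22 + 2.340 = -1.880.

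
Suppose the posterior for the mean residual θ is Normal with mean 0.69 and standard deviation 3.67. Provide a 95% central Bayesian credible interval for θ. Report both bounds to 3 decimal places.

The posterior is symmetric, so the 95% equal-tailed interval is θ = 0.69 ± z·3.67 with z = 1.960.
Half-width: 1.960 × 3.67 = 7.193.
0.69 − 7.193 = -6.503; 0.69 + 7.193 = 7.883.

[-6.503, 7.883]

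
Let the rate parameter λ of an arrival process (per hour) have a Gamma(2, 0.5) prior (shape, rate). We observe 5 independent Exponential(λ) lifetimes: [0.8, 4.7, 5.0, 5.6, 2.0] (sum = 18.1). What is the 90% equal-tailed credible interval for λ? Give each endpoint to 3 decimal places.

[0.177, 0.637]

Posterior: Gamma(2+5, 0.5+18.1) = Gamma(7, 18.6) (shape, rate).
Equal-tailed 90% interval: Gamma(7, 18.6) quantiles at 0.05 and 0.95.
Posterior mean ≈ 0.376, SD ≈ 0.142; a Normal approximation gives roughly [0.142, 0.610].
Exact: lower = 0.177; upper = 0.637.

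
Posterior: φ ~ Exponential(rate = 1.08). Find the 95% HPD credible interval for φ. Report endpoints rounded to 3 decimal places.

[0.000, 2.774]

The exponential density is strictly decreasing on [0, ∞), so the HPD interval is anchored at 0: [0, q] with P(φ ≤ q) = 0.95.
q = −ln(1 − 0.95) / 1.08 = 2.9957 / 1.08 = 2.774.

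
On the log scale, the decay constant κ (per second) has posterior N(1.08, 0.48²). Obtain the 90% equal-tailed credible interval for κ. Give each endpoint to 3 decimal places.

[1.337, 6.485]

On the log scale the 90% interval is 1.08 ± 1.645 × 0.48 = [0.2905, 1.8695].
Exponentiate: [e^0.2905, e^1.8695] = [1.337, 6.485].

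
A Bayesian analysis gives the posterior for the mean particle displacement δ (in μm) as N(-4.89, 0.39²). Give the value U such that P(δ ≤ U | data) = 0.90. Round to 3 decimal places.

Need U with P(δ ≤ U) = 0.90: U = -4.89 + z_{0.1}·0.39.
z = 1.282; U = -4.89 + 1.282 × 0.39 = -4.390.

-4.390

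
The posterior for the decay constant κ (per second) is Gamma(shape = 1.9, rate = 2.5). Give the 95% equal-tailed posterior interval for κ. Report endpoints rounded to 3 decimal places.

Posterior: Gamma(shape 1.9, rate 2.5).
Equal-tailed 95% interval: Gamma(1.9, 2.5) quantiles at 0.025 and 0.975.
Posterior mean ≈ 0.760, SD ≈ 0.551; a Normal approximation gives roughly [-0.321, 1.841].
Exact: lower = 0.085; upper = 2.159.

[0.085, 2.159]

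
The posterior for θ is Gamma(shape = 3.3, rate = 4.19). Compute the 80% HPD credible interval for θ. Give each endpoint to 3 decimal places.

The posterior is unimodal and skewed, so the HPD interval has equal density at both endpoints and is the shortest 80% interval.
Solving f(0.197) = f(1.179) with F(1.179) − F(0.197) = 0.80 gives [0.197, 1.179].
For comparison, the equal-tailed interval is [0.308, 1.369]; the HPD is narrower and shifted toward the mode.

[0.197, 1.179]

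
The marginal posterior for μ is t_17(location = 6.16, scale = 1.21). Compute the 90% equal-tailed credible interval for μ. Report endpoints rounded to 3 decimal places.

The t_17 distribution is symmetric; the 90% interval is 6.16 ± t·1.21 with t_{0.95,17} = 1.740.
Half-width: 1.740 × 1.21 = 2.105.
6.16 − 2.105 = 4.055; 6.16 + 2.105 = 8.265.

[4.055, 8.265]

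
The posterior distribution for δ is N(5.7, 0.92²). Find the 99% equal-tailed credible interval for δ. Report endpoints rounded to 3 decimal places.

The posterior is symmetric, so the 99% equal-tailed interval is δ = 5.7 ± z·0.92 with z = 2.576.
Half-width: 2.576 × 0.92 = 2.370.
5.7 − 2.370 = 3.330; 5.7 + 2.370 = 8.070.

[3.330, 8.070]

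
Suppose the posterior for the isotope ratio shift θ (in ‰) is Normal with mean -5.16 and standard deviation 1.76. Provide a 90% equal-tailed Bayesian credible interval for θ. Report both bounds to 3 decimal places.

[-8.055, -2.265]

The posterior is symmetric, so the 90% equal-tailed interval is θ = -5.16 ± z·1.76 with z = 1.645.
Half-width: 1.645 × 1.76 = 2.895.
-5.16 − 2.895 = -8.055; -5.16 + 2.895 = -2.265.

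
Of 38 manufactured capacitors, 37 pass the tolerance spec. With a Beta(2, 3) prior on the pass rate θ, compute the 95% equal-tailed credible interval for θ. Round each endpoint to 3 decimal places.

Posterior: Beta(2+37, 3+1) = Beta(39, 4).
Equal-tailed 95% interval: the 0.025 and 0.975 quantiles of Beta(39, 4).
Posterior mean ≈ 0.907, SD ≈ 0.044; a Normal approximation gives roughly [0.821, 0.993].
Exact: F⁻¹(0.025) = 0.805; F⁻¹(0.975) = 0.973.

[0.805, 0.973]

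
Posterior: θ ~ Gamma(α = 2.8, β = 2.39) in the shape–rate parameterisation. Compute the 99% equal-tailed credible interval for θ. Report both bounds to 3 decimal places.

Posterior: Gamma(shape 2.8, rate 2.39).
Equal-tailed 99% interval: Gamma(2.8, 2.39) quantiles at 0.005 and 0.995.
Posterior mean ≈ 1.172, SD ≈ 0.700; a Normal approximation gives roughly [-0.632, 2.975].
Exact: lower = 0.118; upper = 3.732.

[0.118, 3.732]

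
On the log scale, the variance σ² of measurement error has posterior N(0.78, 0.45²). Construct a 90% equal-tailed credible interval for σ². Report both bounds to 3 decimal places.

On the log scale the 90% interval is 0.78 ± 1.645 × 0.45 = [0.0398, 1.5202].
Exponentiate: [e^0.0398, e^1.5202] = [1.041, 4.573].

[1.041, 4.573]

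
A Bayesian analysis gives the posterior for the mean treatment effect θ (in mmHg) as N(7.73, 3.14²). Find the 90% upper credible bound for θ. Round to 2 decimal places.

Need U with P(θ ≤ U) = 0.90: U = 7.73 + z_{0.1}·3.14.
z = 1.282; U = 7.73 + 1.282 × 3.14 = 11.75.

11.75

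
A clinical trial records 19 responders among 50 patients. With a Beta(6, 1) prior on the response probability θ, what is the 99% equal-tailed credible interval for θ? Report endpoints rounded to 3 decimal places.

Posterior: Beta(6+19, 1+31) = Beta(25, 32).
Equal-tailed 99% interval: the 0.005 and 0.995 quantiles of Beta(25, 32).
Posterior mean ≈ 0.439, SD ≈ 0.065; a Normal approximation gives roughly [0.271, 0.606].
Exact: F⁻¹(0.005) = 0.277; F⁻¹(0.995) = 0.608.

[0.277, 0.608]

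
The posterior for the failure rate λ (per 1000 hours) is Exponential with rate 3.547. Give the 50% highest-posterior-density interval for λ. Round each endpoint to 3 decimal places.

The exponential density is strictly decreasing on [0, ∞), so the HPD interval is anchored at 0: [0, q] with P(λ ≤ q) = 0.50.
q = −ln(1 − 0.50) / 3.547 = 0.6931 / 3.547 = 0.195.

[0.000, 0.195]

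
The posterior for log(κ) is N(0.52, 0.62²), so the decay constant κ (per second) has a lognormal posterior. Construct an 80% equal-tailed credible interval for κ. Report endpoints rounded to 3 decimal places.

[0.760, 3.723]

On the log scale the 80% interval is 0.52 ± 1.282 × 0.62 = [-0.2746, 1.3146].
Exponentiate: [e^-0.2746, e^1.3146] = [0.760, 3.723].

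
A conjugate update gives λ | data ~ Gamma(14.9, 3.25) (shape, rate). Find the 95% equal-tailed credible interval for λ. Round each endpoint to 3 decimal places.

Posterior: Gamma(shape 14.9, rate 3.25).
Equal-tailed 95% interval: Gamma(14.9, 3.25) quantiles at 0.025 and 0.975.
Posterior mean ≈ 4.585, SD ≈ 1.188; a Normal approximation gives roughly [2.257, 6.912].
Exact: lower = 2.560; upper = 7.189.

[2.560, 7.189]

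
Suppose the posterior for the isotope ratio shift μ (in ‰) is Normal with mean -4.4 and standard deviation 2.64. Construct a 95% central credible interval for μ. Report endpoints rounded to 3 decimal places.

The posterior is symmetric, so the 95% equal-tailed interval is μ = -4.4 ± z·2.64 with z = 1.960.
Half-width: 1.960 × 2.64 = 5.174.
-4.4 − 5.174 = -9.574; -4.4 + 5.174 = 0.774.

[-9.574, 0.774]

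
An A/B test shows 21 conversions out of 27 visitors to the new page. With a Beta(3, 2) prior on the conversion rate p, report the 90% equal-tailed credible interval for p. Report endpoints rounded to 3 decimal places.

Posterior: Beta(3+21, 2+6) = Beta(24, 8).
Equal-tailed 90% interval: the 0.05 and 0.95 quantiles of Beta(24, 8).
Posterior mean ≈ 0.750, SD ≈ 0.075; a Normal approximation gives roughly [0.626, 0.874].
Exact: F⁻¹(0.05) = 0.617; F⁻¹(0.95) = 0.865.

[0.617, 0.865]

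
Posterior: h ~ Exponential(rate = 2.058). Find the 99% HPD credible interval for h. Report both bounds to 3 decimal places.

The exponential density is strictly decreasing on [0, ∞), so the HPD interval is anchored at 0: [0, q] with P(h ≤ q) = 0.99.
q = −ln(1 − 0.99) / 2.058 = 4.6052 / 2.058 = 2.238.

[0.000, 2.238]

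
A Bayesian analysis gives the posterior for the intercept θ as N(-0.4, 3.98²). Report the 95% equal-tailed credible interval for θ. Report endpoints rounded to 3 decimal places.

The posterior is symmetric, so the 95% equal-tailed interval is θ = -0.4 ± z·3.98 with z = 1.960.
Half-width: 1.960 × 3.98 = 7.801.
-0.4 − 7.801 = -8.201; -0.4 + 7.801 = 7.401.

[-8.201, 7.401]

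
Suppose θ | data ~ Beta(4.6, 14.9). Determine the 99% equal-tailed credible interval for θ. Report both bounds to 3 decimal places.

[0.053, 0.515]

Posterior: Beta(4.6, 14.9).
Equal-tailed 99% interval: the 0.005 and 0.995 quantiles of Beta(4.6, 14.9).
Posterior mean ≈ 0.236, SD ≈ 0.094; a Normal approximation gives roughly [-0.006, 0.477].
Exact: F⁻¹(0.005) = 0.053; F⁻¹(0.995) = 0.515.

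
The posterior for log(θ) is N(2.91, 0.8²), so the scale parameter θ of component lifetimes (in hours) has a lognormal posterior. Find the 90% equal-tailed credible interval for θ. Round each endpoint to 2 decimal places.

On the log scale the 90% interval is 2.91 ± 1.645 × 0.8 = [1.5941, 4.2259].
Exponentiate: [e^1.5941, e^4.2259] = [4.92, 68.43].

[4.92, 68.43]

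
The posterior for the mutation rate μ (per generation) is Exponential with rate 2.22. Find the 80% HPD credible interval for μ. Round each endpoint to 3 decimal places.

[0.000, 0.725]

The exponential density is strictly decreasing on [0, ∞), so the HPD interval is anchored at 0: [0, q] with P(μ ≤ q) = 0.80.
q = −ln(1 − 0.80) / 2.22 = 1.6094 / 2.22 = 0.725.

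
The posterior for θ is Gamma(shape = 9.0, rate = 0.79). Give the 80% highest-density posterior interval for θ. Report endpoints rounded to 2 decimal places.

[6.17, 15.50]

The posterior is unimodal and skewed, so the HPD interval has equal density at both endpoints and is the shortest 80% interval.
Solving f(6.17) = f(15.50) with F(15.50) − F(6.17) = 0.80 gives [6.17, 15.50].
For comparison, the equal-tailed interval is [6.88, 16.45]; the HPD is narrower and shifted toward the mode.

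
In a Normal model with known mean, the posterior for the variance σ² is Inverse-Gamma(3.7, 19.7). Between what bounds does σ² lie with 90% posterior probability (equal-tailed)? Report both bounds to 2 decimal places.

[2.69, 16.49]

Inverse-Gamma(3.7, 19.7) quantiles: F⁻¹(0.05) and F⁻¹(0.95).
Equivalently, 1/σ² ~ Gamma(3.7, rate = 19.7); invert its 0.95 and 0.05 quantiles.
Posterior mean ≈ 7.30, SD ≈ 5.60; a Normal approximation gives roughly [-1.91, 16.50].
Exact: lower = 2.69; upper = 16.49.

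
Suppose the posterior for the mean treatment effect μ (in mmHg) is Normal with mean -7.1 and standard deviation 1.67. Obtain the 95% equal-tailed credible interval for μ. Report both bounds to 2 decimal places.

The posterior is symmetric, so the 95% equal-tailed interval is μ = -7.1 ± z·1.67 with z = 1.960.
Half-width: 1.960 × 1.67 = 3.27.
-7.1 − 3.27 = -10.37; -7.1 + 3.27 = -3.83.

[-10.37, -3.83]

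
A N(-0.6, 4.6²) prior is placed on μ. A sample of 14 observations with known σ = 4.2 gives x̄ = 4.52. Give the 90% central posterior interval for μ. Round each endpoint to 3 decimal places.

[2.439, 6.026]

Posterior precision = 1/4.6² + 14/4.2² = 0.0473 + 0.7937 = 0.8409, so posterior SD = 1.0905.
Posterior mean = (-0.6/4.6² + 14·4.52/4.2²) / 0.8409 = 4.2323.
Interval: 4.2323 ± 1.645 × 1.0905 → [2.439, 6.026].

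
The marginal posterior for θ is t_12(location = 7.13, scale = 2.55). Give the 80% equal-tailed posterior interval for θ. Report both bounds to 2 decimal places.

The t_12 distribution is symmetric; the 80% interval is 7.13 ± t·2.55 with t_{0.9,12} = 1.356.
Half-width: 1.356 × 2.55 = 3.46.
7.13 − 3.46 = 3.67; 7.13 + 3.46 = 10.59.

[3.67, 10.59]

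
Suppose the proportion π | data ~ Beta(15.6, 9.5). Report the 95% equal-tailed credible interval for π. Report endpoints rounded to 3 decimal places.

Posterior: Beta(15.6, 9.5).
Equal-tailed 95% interval: the 0.025 and 0.975 quantiles of Beta(15.6, 9.5).
Posterior mean ≈ 0.622, SD ≈ 0.095; a Normal approximation gives roughly [0.435, 0.808].
Exact: F⁻¹(0.025) = 0.428; F⁻¹(0.975) = 0.797.

[0.428, 0.797]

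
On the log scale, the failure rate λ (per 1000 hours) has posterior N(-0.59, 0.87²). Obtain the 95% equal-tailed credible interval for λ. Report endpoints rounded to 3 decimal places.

[0.101, 3.050]

On the log scale the 95% interval is -0.59 ± 1.960 × 0.87 = [-2.2952, 1.1152].
Exponentiate: [e^-2.2952, e^1.1152] = [0.101, 3.050].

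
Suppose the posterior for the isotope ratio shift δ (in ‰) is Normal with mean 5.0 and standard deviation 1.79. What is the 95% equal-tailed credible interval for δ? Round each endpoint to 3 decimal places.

The posterior is symmetric, so the 95% equal-tailed interval is δ = 5.0 ± z·1.79 with z = 1.960.
Half-width: 1.960 × 1.79 = 3.508.
5.0 − 3.508 = 1.492; 5.0 + 3.508 = 8.508.

[1.492, 8.508]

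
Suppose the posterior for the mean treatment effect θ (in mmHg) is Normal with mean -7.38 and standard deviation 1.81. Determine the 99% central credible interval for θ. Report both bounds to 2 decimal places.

The posterior is symmetric, so the 99% equal-tailed interval is θ = -7.38 ± z·1.81 with z = 2.576.
Half-width: 2.576 × 1.81 = 4.66.
-7.38 − 4.66 = -12.04; -7.38 + 4.66 = -2.72.

[-12.04, -2.72]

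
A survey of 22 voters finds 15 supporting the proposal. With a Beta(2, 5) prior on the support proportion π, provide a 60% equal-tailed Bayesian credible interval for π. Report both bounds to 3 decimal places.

[0.510, 0.664]

Posterior: Beta(2+15, 5+7) = Beta(17, 12).
Equal-tailed 60% interval: the 0.2 and 0.8 quantiles of Beta(17, 12).
Posterior mean ≈ 0.586, SD ≈ 0.090; a Normal approximation gives roughly [0.511, 0.662].
Exact: F⁻¹(0.2) = 0.510; F⁻¹(0.8) = 0.664.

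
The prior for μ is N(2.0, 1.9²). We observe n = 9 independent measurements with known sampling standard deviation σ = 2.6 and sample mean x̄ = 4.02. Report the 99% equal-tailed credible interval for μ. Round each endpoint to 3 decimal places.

[1.641, 5.703]

Posterior precision = 1/1.9² + 9/2.6² = 0.2770 + 1.3314 = 1.6084, so posterior SD = 0.7885.
Posterior mean = (2.0/1.9² + 9·4.02/2.6²) / 1.6084 = 3.6721.
Interval: 3.6721 ± 2.576 × 0.7885 → [1.641, 5.703].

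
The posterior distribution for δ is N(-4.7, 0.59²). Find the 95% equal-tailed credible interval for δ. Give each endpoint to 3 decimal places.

[-5.856, -3.544]

The posterior is symmetric, so the 95% equal-tailed interval is δ = -4.7 ± z·0.59 with z = 1.960.
Half-width: 1.960 × 0.59 = 1.156.
-4.7 − 1.156 = -5.856; -4.7 + 1.156 = -3.544.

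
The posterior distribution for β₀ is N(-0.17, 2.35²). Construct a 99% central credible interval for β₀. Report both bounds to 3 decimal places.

[-6.223, 5.883]

The posterior is symmetric, so the 99% equal-tailed interval is β₀ = -0.17 ± z·2.35 with z = 2.576.
Half-width: 2.576 × 2.35 = 6.053.
-0.17 − 6.053 = -6.223; -0.17 + 6.053 = 5.883.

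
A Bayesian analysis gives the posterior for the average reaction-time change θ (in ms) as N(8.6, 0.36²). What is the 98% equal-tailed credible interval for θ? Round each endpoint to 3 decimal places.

[7.763, 9.437]

The posterior is symmetric, so the 98% equal-tailed interval is θ = 8.6 ± z·0.36 with z = 2.326.
Half-width: 2.326 × 0.36 = 0.837.
8.6 − 0.837 = 7.763; 8.6 + 0.837 = 9.437.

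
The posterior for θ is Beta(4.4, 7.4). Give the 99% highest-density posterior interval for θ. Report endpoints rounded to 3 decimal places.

[0.077, 0.718]

The posterior is unimodal and skewed, so the HPD interval has equal density at both endpoints and is the shortest 99% interval.
Solving f(0.077) = f(0.718) with F(0.718) − F(0.077) = 0.99 gives [0.077, 0.718].
For comparison, the equal-tailed interval is [0.088, 0.732]; the HPD is narrower and shifted toward the mode.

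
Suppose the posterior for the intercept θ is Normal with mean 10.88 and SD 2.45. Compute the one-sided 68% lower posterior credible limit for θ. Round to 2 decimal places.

Need L with P(θ ≥ L) = 0.68: L = 10.88 − z_{0.32}·2.45.
z = 0.468; L = 10.88 − 0.468 × 2.45 = 9.73.

9.73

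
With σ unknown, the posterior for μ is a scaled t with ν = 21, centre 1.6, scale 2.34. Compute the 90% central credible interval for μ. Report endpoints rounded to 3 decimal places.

The t_21 distribution is symmetric; the 90% interval is 1.6 ± t·2.34 with t_{0.95,21} = 1.721.
Half-width: 1.721 × 2.34 = 4.027.
1.6 − 4.027 = -2.427; 1.6 + 4.027 = 5.627.

[-2.427, 5.627]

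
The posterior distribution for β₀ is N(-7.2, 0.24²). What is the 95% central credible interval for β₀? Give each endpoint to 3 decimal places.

[-7.670, -6.730]

The posterior is symmetric, so the 95% equal-tailed interval is β₀ = -7.2 ± z·0.24 with z = 1.960.
Half-width: 1.960 × 0.24 = 0.470.
-7.2 − 0.470 = -7.670; -7.2 + 0.470 = -6.730.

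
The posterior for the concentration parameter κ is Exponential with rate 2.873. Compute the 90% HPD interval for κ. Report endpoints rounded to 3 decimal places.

[0.000, 0.801]

The exponential density is strictly decreasing on [0, ∞), so the HPD interval is anchored at 0: [0, q] with P(κ ≤ q) = 0.90.
q = −ln(1 − 0.90) / 2.873 = 2.3026 / 2.873 = 0.801.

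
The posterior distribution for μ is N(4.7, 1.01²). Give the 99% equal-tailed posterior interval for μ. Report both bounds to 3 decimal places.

The posterior is symmetric, so the 99% equal-tailed interval is μ = 4.7 ± z·1.01 with z = 2.576.
Half-width: 2.576 × 1.01 = 2.602.
4.7 − 2.602 = 2.098; 4.7 + 2.602 = 7.302.

[2.098, 7.302]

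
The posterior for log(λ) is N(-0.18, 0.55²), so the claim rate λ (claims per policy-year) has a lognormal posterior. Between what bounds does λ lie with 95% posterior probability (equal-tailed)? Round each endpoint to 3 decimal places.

[0.284, 2.455]

On the log scale the 95% interval is -0.18 ± 1.960 × 0.55 = [-1.2580, 0.8980].
Exponentiate: [e^-1.2580, e^0.8980] = [0.284, 2.455].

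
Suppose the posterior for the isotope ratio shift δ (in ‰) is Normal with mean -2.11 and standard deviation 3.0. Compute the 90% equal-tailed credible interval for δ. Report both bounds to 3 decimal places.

[-7.045, 2.825]

The posterior is symmetric, so the 90% equal-tailed interval is δ = -2.11 ± z·3.0 with z = 1.645.
Half-width: 1.645 × 3.0 = 4.935.
-2.11 − 4.935 = -7.045; -2.11 + 4.935 = 2.825.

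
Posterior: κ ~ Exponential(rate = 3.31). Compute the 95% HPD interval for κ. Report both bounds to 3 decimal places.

[0.000, 0.905]

The exponential density is strictly decreasing on [0, ∞), so the HPD interval is anchored at 0: [0, q] with P(κ ≤ q) = 0.95.
q = −ln(1 − 0.95) / 3.31 = 2.9957 / 3.31 = 0.905.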